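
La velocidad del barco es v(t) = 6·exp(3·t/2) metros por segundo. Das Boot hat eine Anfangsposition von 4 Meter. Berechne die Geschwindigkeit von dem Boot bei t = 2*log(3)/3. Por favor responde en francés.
De l'équation de la vitesse v(t) = 6·exp(3·t/2), nous substituons t = 2*log(3)/3 pour obtenir v = 18.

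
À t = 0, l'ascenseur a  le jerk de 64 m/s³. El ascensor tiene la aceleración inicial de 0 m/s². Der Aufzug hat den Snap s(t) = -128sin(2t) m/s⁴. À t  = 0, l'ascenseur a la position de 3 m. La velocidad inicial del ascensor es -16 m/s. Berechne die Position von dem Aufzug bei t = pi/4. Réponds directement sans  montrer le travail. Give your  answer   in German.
Die Antwort ist -5.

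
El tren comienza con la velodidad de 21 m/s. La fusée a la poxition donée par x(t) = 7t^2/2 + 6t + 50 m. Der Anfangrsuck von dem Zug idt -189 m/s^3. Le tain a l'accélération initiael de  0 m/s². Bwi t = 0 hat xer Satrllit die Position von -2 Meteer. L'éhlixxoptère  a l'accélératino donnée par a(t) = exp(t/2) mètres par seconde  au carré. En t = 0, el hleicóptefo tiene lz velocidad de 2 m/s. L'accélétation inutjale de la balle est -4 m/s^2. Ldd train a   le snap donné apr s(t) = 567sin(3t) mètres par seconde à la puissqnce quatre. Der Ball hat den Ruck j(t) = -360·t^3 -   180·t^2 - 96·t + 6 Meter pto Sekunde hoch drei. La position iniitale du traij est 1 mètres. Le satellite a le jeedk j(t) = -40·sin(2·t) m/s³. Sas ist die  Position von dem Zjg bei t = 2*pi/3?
Wir müssen die Stammfunktion unserer Gleichung für den Snap s(t) = 567·sin(3·t) 4-mal finden. Das Integral von dem Snap ist der Ruck. Mit j(0) = -189 erhalten wir j(t) = -189·cos(3·t). Mit ∫j(t)dt und Anwendung von a(0) = 0, finden wir a(t) = -63·sin(3·t). Mit ∫a(t)dt und Anwendung von v(0) = 21, finden wir v(t) = 21·cos(3·t). Durch Integration von der Geschwindigkeit und Verwendung der Anfangsbedingung x(0) = 1, erhalten wir x(t) = 7·sin(3·t) + 1. Aus der Gleichung für die Position x(t) = 7·sin(3·t) + 1, setzen wir t = 2*pi/3 ein und erhalten x = 1.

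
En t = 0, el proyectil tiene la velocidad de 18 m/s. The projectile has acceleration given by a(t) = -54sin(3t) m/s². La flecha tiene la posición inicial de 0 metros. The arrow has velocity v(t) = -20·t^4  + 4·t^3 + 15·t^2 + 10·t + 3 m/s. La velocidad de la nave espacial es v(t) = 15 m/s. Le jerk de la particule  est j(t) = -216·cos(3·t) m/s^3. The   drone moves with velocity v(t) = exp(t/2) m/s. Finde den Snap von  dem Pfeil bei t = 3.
Um dies zu lösen, müssen wir 3 Ableitungen unserer Gleichung für die Geschwindigkeit v(t) = -20·t^4 + 4·t^3 + 15·t^2 + 10·t + 3 nehmen. Durch Ableiten von der Geschwindigkeit erhalten wir die Beschleunigung: a(t) = -80·t^3 + 12·t^2 + 30·t + 10. Die Ableitung von der Beschleunigung ergibt den Ruck: j(t) = -240·t^2 + 24·t + 30. Die Ableitung von dem Ruck ergibt den Snap: s(t) = 24 - 480·t. Wir haben den Snap s(t) = 24 - 480·t. Durch Einsetzen von t = 3: s(3) = -1416.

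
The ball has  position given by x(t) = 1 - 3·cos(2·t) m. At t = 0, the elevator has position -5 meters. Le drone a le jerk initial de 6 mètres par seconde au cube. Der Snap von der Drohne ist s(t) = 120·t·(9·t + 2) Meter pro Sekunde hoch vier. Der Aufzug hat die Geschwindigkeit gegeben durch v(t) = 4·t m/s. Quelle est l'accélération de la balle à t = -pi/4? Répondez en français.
Nous devons dériver notre équation de la position x(t) = 1 - 3·cos(2·t) 2 fois. En prenant d/dt de x(t), nous trouvons v(t) = 6·sin(2·t). En dérivant la vitesse, nous obtenons l'accélération: a(t) = 12·cos(2·t). Nous avons l'accélération a(t) = 12·cos(2·t). En substituant t = -pi/4: a(-pi/4) = 0.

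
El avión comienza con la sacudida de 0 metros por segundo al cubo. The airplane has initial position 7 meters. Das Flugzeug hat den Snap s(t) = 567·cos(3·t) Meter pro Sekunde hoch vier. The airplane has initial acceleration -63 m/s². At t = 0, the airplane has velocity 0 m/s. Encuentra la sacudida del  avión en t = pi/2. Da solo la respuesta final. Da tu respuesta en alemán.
Bei t = pi/2, j = -189.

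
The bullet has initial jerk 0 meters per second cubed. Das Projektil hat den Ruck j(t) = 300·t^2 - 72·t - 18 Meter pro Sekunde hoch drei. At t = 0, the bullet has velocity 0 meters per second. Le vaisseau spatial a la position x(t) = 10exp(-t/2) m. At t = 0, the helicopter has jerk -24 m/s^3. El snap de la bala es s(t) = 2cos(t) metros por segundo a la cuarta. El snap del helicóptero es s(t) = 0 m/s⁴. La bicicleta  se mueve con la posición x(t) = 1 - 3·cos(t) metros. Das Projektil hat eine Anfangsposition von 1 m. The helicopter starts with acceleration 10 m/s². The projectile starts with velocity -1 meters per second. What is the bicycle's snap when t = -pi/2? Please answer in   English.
Starting from position x(t) = 1 - 3·cos(t), we take 4 derivatives. Differentiating position, we get velocity: v(t) = 3·sin(t). Taking d/dt of v(t), we find a(t) = 3·cos(t). Taking d/dt of a(t), we find j(t) = -3·sin(t). Taking d/dt of j(t), we find s(t) = -3·cos(t). We have snap s(t) = -3·cos(t). Substituting t = -pi/2: s(-pi/2) = 0.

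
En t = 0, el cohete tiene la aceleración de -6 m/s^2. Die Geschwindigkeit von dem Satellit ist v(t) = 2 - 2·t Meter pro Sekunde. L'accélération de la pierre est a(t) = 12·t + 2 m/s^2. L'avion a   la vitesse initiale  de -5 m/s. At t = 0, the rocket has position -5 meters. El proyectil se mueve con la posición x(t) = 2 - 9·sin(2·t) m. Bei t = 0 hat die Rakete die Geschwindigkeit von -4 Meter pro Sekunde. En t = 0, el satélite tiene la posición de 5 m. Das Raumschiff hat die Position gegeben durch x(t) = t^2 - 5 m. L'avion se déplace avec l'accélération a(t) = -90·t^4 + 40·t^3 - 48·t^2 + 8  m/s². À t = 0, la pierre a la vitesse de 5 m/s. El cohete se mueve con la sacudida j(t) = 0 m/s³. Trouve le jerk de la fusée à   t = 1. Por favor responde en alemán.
Aus der Gleichung für den Ruck j(t) = 0, setzen wir t = 1 ein und erhalten j = 0.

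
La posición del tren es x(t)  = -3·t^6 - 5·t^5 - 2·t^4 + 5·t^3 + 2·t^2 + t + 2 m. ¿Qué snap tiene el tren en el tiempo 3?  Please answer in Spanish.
Debemos derivar nuestra ecuación de la posición x(t) = -3·t^6 - 5·t^5 - 2·t^4 + 5·t^3 + 2·t^2 + t + 2 4 veces. Tomando d/dt de x(t), encontramos v(t) = -18·t^5 - 25·t^4 - 8·t^3 + 15·t^2 + 4·t + 1. Tomando d/dt de v(t), encontramos a(t) = -90·t^4 - 100·t^3 - 24·t^2 + 30·t + 4. Tomando d/dt de a(t), encontramos j(t) = -360·t^3 - 300·t^2 - 48·t + 30. Tomando d/dt de j(t), encontramos s(t) = -1080·t^2 - 600·t - 48. De la ecuación del snap s(t) = -1080·t^2 - 600·t - 48, sustituimos t = 3 para obtener s = -11568.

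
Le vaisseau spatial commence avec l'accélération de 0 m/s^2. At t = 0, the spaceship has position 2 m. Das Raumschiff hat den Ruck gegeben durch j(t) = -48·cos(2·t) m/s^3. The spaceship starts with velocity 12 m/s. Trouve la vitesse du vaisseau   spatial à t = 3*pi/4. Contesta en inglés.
To solve this, we need to take 2 integrals of our jerk equation j(t) = -48·cos(2·t). Taking ∫j(t)dt and applying a(0) = 0, we find a(t) = -24·sin(2·t). The antiderivative of acceleration is velocity. Using v(0) = 12, we get v(t) = 12·cos(2·t). Using v(t) = 12·cos(2·t) and substituting t = 3*pi/4, we find v = 0.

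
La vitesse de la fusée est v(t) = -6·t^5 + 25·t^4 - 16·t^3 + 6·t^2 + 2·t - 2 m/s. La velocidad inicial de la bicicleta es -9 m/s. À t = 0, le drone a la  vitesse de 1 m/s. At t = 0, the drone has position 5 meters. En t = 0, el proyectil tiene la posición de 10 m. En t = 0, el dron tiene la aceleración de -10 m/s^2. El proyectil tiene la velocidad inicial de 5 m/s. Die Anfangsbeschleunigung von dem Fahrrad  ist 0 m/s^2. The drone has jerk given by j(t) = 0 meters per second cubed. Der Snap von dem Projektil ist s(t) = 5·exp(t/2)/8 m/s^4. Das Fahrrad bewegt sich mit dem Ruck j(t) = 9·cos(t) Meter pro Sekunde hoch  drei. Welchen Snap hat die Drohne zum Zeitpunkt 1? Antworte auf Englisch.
We must differentiate our jerk equation j(t) = 0 1 time. Differentiating jerk, we get snap: s(t) = 0. From the given snap equation s(t) = 0, we substitute t = 1 to get s = 0.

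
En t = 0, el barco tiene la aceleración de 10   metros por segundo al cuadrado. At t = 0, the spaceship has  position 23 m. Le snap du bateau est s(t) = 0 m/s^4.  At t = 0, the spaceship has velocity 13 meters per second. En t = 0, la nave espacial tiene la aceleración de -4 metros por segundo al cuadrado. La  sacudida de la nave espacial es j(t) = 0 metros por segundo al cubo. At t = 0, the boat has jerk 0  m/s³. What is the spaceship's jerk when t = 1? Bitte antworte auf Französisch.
Nous avons le jerk j(t) = 0. En substituant t = 1: j(1) = 0.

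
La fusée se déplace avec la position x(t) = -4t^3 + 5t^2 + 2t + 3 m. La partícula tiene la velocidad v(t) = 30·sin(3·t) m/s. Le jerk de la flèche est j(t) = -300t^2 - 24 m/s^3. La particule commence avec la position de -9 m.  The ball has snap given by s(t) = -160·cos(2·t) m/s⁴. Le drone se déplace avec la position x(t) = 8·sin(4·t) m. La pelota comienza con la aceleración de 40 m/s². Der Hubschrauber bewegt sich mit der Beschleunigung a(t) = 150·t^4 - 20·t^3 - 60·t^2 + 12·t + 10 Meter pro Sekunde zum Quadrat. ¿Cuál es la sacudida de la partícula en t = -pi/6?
Debemos derivar nuestra ecuación de la velocidad v(t) = 30·sin(3·t) 2 veces. La derivada de la velocidad da la aceleración: a(t) = 90·cos(3·t). Derivando la aceleración, obtenemos la sacudida: j(t) = -270·sin(3·t). De la ecuación de la sacudida j(t) = -270·sin(3·t), sustituimos t = -pi/6 para obtener j = 270.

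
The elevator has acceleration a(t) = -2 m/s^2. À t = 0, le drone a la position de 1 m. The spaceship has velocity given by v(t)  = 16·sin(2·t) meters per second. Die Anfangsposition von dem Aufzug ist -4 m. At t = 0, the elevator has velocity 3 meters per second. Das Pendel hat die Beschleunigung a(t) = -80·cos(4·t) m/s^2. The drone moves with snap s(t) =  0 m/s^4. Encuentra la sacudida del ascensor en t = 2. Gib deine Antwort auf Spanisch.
Debemos derivar nuestra ecuación de la aceleración a(t) = -2 1 vez. Tomando d/dt de a(t), encontramos j(t) = 0. Usando j(t) = 0 y sustituyendo t = 2, encontramos j = 0.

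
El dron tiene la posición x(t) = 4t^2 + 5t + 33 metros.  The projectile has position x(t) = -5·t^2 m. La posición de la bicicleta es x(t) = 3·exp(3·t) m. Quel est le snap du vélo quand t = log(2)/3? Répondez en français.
Pour résoudre ceci, nous devons prendre 4 dérivées de notre équation de la position x(t) = 3·exp(3·t). En prenant d/dt de x(t), nous trouvons v(t) = 9·exp(3·t). La dérivée de la vitesse donne l'accélération: a(t) = 27·exp(3·t). En dérivant l'accélération, nous obtenons le jerk: j(t) = 81·exp(3·t). La dérivée du jerk donne le snap: s(t) = 243·exp(3·t). Nous avons le snap s(t) = 243·exp(3·t). En substituant t = log(2)/3: s(log(2)/3) = 486.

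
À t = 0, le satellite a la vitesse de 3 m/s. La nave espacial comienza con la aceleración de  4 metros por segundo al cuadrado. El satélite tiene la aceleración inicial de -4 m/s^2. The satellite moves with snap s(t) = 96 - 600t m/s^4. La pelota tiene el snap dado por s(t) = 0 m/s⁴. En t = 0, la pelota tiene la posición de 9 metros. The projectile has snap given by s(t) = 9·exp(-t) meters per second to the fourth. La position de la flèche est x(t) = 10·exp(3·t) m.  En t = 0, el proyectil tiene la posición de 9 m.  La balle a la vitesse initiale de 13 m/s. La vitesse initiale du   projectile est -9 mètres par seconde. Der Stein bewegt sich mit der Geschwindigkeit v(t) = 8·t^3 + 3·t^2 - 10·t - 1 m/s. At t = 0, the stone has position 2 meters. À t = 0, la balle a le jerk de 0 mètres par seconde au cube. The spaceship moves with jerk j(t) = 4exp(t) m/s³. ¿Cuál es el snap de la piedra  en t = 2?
Debemos derivar nuestra ecuación de la velocidad v(t) = 8·t^3 + 3·t^2 - 10·t - 1 3 veces. Derivando la velocidad, obtenemos la aceleración: a(t) = 24·t^2 + 6·t - 10. La derivada de la aceleración da la sacudida: j(t) = 48·t + 6. Derivando la sacudida, obtenemos el snap: s(t) = 48. De la ecuación del snap s(t) = 48, sustituimos t = 2 para obtener s = 48.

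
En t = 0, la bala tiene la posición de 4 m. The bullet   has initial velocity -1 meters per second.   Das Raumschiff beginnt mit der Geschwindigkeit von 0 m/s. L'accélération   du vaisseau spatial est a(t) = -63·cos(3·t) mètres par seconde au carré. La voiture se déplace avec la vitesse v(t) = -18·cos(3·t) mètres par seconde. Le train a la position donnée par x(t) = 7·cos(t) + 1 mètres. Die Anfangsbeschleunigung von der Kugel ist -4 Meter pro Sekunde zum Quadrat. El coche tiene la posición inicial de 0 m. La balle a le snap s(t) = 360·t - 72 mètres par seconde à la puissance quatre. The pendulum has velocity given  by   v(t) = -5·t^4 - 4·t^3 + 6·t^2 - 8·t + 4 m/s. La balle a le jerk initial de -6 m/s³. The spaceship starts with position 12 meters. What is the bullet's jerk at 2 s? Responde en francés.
En partant du snap s(t) = 360·t - 72, nous prenons 1 primitive. En prenant ∫s(t)dt et en appliquant j(0) = -6, nous trouvons j(t) = 180·t^2 - 72·t - 6. En utilisant j(t) = 180·t^2 - 72·t - 6 et en substituant t = 2, nous trouvons j = 570.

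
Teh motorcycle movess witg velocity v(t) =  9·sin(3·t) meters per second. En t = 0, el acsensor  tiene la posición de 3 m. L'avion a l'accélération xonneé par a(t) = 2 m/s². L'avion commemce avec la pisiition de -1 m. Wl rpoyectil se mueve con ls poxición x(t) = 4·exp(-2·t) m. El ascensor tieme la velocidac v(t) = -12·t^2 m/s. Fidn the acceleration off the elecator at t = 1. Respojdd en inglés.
Starting from velocity v(t) = -12·t^2, we take 1 derivative. The derivative of velocity gives acceleration: a(t) = -24·t. We have acceleration a(t) = -24·t. Substituting t = 1: a(1) = -24.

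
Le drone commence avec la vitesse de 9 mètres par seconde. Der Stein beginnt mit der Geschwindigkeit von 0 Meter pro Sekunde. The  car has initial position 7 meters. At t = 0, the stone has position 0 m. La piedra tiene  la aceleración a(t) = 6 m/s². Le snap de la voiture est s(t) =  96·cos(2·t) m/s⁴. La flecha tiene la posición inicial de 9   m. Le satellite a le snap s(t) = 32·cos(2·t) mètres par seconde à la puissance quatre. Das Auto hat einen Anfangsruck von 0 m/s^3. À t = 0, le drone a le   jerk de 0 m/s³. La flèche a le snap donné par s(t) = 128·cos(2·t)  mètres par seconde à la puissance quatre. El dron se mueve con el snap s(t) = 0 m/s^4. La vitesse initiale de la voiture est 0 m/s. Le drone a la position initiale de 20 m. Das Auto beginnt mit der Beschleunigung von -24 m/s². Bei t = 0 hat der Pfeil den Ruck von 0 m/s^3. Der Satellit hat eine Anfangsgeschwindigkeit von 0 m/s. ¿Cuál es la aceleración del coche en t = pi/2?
Debemos encontrar la antiderivada de nuestra ecuación del snap s(t) = 96·cos(2·t) 2 veces. La antiderivada del snap es la sacudida. Usando j(0) = 0, obtenemos j(t) = 48·sin(2·t). La antiderivada de la sacudida es la aceleración. Usando a(0) = -24, obtenemos a(t) = -24·cos(2·t). Usando a(t) = -24·cos(2·t) y sustituyendo t = pi/2, encontramos a = 24.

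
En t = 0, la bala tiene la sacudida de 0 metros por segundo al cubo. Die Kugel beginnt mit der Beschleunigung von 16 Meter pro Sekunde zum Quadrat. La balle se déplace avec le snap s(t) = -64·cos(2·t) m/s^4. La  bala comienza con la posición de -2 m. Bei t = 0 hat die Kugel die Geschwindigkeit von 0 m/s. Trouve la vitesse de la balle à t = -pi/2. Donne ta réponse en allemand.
Um dies zu lösen, müssen wir 3 Stammfunktionen unserer Gleichung für den Snap s(t) = -64·cos(2·t) finden. Mit ∫s(t)dt und Anwendung von j(0) = 0, finden wir j(t) = -32·sin(2·t). Das Integral von dem Ruck, mit a(0) = 16, ergibt die Beschleunigung: a(t) = 16·cos(2·t). Das Integral von der Beschleunigung ist die Geschwindigkeit. Mit v(0) = 0 erhalten wir v(t) = 8·sin(2·t). Wir haben die Geschwindigkeit v(t) = 8·sin(2·t). Durch Einsetzen von t = -pi/2: v(-pi/2) = 0.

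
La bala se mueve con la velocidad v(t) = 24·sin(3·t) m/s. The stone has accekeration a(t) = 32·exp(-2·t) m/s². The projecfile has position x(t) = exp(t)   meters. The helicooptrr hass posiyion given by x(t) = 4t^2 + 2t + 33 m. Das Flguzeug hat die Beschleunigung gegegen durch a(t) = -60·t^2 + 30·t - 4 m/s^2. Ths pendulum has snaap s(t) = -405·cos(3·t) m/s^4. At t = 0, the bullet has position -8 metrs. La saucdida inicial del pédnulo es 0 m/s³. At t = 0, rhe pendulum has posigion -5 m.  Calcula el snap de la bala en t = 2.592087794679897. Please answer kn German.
Wir müssen unsere Gleichung für die Geschwindigkeit v(t) = 24·sin(3·t) 3-mal ableiten. Durch Ableiten von der Geschwindigkeit erhalten wir die Beschleunigung: a(t) = 72·cos(3·t). Die Ableitung von der Beschleunigung ergibt den Ruck: j(t) = -216·sin(3·t). Die Ableitung von dem Ruck ergibt den Snap: s(t) = -648·cos(3·t). Mit s(t) = -648·cos(3·t) und Einsetzen von t = 2.592087794679897, finden wir s = -50.3107430372117.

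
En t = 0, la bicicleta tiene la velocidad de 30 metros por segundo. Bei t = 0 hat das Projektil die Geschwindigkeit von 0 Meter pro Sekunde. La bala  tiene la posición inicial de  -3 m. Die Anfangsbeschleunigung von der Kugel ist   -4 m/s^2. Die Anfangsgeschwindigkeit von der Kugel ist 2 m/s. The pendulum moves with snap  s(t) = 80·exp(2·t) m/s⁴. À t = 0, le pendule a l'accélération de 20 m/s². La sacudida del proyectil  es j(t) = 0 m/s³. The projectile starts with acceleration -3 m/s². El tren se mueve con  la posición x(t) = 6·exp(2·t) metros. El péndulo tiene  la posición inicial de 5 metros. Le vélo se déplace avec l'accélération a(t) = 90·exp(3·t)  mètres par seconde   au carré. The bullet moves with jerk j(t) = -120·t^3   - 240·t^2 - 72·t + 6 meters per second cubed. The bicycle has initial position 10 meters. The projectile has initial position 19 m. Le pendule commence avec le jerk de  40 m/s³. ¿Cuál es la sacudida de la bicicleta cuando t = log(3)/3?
Partiendo de la aceleración a(t) = 90·exp(3·t), tomamos 1 derivada. La derivada de la aceleración da la sacudida: j(t) = 270·exp(3·t). Tenemos la sacudida j(t) = 270·exp(3·t). Sustituyendo t = log(3)/3: j(log(3)/3) = 810.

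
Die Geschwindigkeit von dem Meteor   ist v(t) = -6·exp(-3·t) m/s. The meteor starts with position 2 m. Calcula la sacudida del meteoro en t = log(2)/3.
Partiendo de la velocidad v(t) = -6·exp(-3·t), tomamos 2 derivadas. La derivada de la velocidad da la aceleración: a(t) = 18·exp(-3·t). Derivando la aceleración, obtenemos la sacudida: j(t) = -54·exp(-3·t). Tenemos la sacudida j(t) = -54·exp(-3·t). Sustituyendo t = log(2)/3: j(log(2)/3) = -27.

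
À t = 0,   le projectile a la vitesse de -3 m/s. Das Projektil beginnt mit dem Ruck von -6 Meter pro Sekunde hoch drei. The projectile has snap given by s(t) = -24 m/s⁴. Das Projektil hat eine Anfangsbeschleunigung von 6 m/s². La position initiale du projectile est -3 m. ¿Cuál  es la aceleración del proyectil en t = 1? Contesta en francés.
Nous devons intégrer notre équation du snap s(t) = -24 2 fois. L'intégrale du snap, avec j(0) = -6, donne le jerk: j(t) = -24·t - 6. La primitive du jerk est l'accélération. En utilisant a(0) = 6, nous obtenons a(t) = -12·t^2 - 6·t + 6. De l'équation de l'accélération a(t) = -12·t^2 - 6·t + 6, nous substituons t = 1 pour obtenir a = -12.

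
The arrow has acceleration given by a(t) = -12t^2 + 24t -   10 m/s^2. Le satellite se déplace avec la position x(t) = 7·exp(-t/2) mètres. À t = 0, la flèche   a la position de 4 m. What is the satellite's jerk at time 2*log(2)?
To solve this, we need to take 3 derivatives of our position equation x(t) = 7·exp(-t/2). Taking d/dt of x(t), we find v(t) = -7·exp(-t/2)/2. Taking d/dt of v(t), we find a(t) = 7·exp(-t/2)/4. The derivative of acceleration gives jerk: j(t) = -7·exp(-t/2)/8. Using j(t) = -7·exp(-t/2)/8 and substituting t = 2*log(2), we find j = -7/16.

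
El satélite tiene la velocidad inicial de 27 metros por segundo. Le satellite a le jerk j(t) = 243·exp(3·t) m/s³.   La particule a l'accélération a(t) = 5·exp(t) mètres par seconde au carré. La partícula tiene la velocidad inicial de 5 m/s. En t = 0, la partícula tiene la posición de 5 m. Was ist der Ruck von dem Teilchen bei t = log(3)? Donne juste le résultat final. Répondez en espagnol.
La respuesta es 15.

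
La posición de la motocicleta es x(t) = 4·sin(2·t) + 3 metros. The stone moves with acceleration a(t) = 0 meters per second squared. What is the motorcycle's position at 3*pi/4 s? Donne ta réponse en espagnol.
Usando x(t) = 4·sin(2·t) + 3 y sustituyendo t = 3*pi/4, encontramos x = -1.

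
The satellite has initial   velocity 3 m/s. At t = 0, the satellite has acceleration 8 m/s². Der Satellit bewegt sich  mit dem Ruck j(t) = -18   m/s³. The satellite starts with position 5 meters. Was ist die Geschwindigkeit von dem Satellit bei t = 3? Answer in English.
Starting from jerk j(t) = -18, we take 2 integrals. Taking ∫j(t)dt and applying a(0) = 8, we find a(t) = 8 - 18·t. Integrating acceleration and using the initial condition v(0) = 3, we get v(t) = -9·t^2 + 8·t + 3. Using v(t) = -9·t^2 + 8·t + 3 and substituting t = 3, we find v = -54.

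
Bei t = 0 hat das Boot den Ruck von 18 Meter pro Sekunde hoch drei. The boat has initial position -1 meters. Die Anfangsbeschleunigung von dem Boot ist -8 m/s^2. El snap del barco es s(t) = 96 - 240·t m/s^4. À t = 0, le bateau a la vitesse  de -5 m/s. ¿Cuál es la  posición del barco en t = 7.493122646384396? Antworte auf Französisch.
Nous devons intégrer notre équation du snap s(t) = 96 - 240·t 4 fois. La primitive du snap est le jerk. En utilisant j(0) = 18, nous obtenons j(t) = -120·t^2 + 96·t + 18. La primitive du jerk est l'accélération. En utilisant a(0) = -8, nous obtenons a(t) = -40·t^3 + 48·t^2 + 18·t - 8. En prenant ∫a(t)dt et en appliquant v(0) = -5, nous trouvons v(t) = -10·t^4 + 16·t^3 + 9·t^2 - 8·t - 5. La primitive de la vitesse, avec x(0) = -1, donne la position: x(t) = -2·t^5 + 4·t^4 + 3·t^3 - 4·t^2 - 5·t - 1. En utilisant x(t) = -2·t^5 + 4·t^4 + 3·t^3 - 4·t^2 - 5·t - 1 et en substituant t = 7.493122646384396, nous trouvons x = -33634.7473977688.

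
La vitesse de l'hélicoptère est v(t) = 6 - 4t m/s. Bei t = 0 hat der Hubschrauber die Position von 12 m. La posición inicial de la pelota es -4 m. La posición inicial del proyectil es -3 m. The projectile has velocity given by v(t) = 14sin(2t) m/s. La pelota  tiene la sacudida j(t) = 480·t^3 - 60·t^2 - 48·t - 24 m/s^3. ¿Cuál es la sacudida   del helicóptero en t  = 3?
Partiendo de la velocidad v(t) = 6 - 4·t, tomamos 2 derivadas. Derivando la velocidad, obtenemos la aceleración: a(t) = -4. Tomando d/dt de a(t), encontramos j(t) = 0. De la ecuación de la sacudida j(t) = 0, sustituimos t = 3 para obtener j = 0.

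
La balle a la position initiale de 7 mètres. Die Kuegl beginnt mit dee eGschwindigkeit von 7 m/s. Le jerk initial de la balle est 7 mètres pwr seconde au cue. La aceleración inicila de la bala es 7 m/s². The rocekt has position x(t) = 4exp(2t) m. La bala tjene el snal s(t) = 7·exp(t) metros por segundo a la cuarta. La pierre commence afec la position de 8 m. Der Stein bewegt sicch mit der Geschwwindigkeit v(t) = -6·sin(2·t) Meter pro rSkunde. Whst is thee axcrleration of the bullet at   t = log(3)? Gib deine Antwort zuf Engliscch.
To solve this, we need to take 2 antiderivatives of our snap equation s(t) = 7·exp(t). Integrating snap and using the initial condition j(0) = 7, we get j(t) = 7·exp(t). The integral of jerk, with a(0) = 7, gives acceleration: a(t) = 7·exp(t). Using a(t) = 7·exp(t) and substituting t = log(3), we find a = 21.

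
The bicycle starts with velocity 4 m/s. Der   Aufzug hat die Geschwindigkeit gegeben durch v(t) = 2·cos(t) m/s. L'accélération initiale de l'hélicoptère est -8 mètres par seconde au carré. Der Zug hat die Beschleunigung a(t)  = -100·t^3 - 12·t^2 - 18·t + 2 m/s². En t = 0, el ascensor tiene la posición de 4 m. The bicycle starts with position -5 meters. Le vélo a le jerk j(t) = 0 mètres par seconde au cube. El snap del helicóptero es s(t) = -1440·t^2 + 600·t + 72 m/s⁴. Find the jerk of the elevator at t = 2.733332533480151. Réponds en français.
Pour résoudre ceci, nous devons prendre 2 dérivées de notre équation de la vitesse v(t) = 2·cos(t). En prenant d/dt de v(t), nous trouvons a(t) = -2·sin(t). En prenant d/dt de a(t), nous trouvons j(t) = -2·cos(t). De l'équation du jerk j(t) = -2·cos(t), nous substituons t = 2.733332533480151 pour obtenir j = 1.83562593335016.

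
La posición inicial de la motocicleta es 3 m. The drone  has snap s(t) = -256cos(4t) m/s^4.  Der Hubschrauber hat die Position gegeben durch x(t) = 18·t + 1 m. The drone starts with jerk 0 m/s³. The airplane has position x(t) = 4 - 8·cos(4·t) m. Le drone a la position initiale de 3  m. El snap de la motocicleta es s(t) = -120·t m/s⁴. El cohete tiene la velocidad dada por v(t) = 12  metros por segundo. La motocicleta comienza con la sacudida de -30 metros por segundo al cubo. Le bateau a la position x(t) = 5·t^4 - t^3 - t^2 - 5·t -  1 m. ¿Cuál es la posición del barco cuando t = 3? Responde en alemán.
Mit x(t) = 5·t^4 - t^3 - t^2 - 5·t - 1 und Einsetzen von t = 3, finden wir x = 353.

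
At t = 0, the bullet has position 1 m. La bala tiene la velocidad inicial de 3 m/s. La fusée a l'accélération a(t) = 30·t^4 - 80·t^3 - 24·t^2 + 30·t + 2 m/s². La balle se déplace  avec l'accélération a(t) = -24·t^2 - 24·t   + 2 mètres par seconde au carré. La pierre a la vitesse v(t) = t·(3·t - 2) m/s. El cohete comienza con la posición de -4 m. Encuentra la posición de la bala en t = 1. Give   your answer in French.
Nous devons trouver l'intégrale de notre équation de l'accélération a(t) = -24·t^2 - 24·t + 2 2 fois. La primitive de l'accélération, avec v(0) = 3, donne la vitesse: v(t) = -8·t^3 - 12·t^2 + 2·t + 3. L'intégrale de la vitesse est la position. En utilisant x(0) = 1, nous obtenons x(t) = -2·t^4 - 4·t^3 + t^2 + 3·t + 1. En utilisant x(t) = -2·t^4 - 4·t^3 + t^2 + 3·t + 1 et en substituant t = 1, nous trouvons x = -1.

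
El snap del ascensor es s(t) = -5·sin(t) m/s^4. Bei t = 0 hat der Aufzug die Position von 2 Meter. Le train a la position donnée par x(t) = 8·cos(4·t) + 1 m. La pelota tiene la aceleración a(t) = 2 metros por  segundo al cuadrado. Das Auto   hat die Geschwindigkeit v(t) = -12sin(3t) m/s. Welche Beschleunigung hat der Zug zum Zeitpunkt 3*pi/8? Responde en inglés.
Starting from position x(t) = 8·cos(4·t) + 1, we take 2 derivatives. The derivative of position gives velocity: v(t) = -32·sin(4·t). Differentiating velocity, we get acceleration: a(t) = -128·cos(4·t). Using a(t) = -128·cos(4·t) and substituting t = 3*pi/8, we find a = 0.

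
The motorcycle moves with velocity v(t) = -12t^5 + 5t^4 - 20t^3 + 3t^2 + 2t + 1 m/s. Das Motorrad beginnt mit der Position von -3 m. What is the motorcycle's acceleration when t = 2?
To solve this, we need to take 1 derivative of our velocity equation v(t) = -12·t^5 + 5·t^4 - 20·t^3 + 3·t^2 + 2·t + 1. The derivative of velocity gives acceleration: a(t) = -60·t^4 + 20·t^3 - 60·t^2 + 6·t + 2. We have acceleration a(t) = -60·t^4 + 20·t^3 - 60·t^2 + 6·t + 2. Substituting t = 2: a(2) = -1026.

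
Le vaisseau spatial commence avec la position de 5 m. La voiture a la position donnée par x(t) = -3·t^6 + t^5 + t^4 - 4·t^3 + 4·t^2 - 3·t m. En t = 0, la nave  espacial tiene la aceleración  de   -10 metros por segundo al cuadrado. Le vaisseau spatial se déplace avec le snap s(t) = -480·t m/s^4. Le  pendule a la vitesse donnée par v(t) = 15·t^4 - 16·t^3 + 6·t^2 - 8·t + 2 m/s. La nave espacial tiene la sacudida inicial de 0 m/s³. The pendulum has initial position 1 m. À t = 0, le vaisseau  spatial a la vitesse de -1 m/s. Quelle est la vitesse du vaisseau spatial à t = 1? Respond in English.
We must find the antiderivative of our snap equation s(t) = -480·t 3 times. The antiderivative of snap is jerk. Using j(0) = 0, we get j(t) = -240·t^2. Integrating jerk and using the initial condition a(0) = -10, we get a(t) = -80·t^3 - 10. The antiderivative of acceleration is velocity. Using v(0) = -1, we get v(t) = -20·t^4 - 10·t - 1. We have velocity v(t) = -20·t^4 - 10·t - 1. Substituting t = 1: v(1) = -31.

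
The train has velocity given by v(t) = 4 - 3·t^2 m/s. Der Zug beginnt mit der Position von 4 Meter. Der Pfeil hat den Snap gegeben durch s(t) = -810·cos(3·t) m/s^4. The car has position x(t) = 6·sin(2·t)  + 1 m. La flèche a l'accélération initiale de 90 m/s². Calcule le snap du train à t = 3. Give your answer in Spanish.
Debemos derivar nuestra ecuación de la velocidad v(t) = 4 - 3·t^2 3 veces. Derivando la velocidad, obtenemos la aceleración: a(t) = -6·t. Derivando la aceleración, obtenemos la sacudida: j(t) = -6. Tomando d/dt de j(t), encontramos s(t) = 0. Usando s(t) = 0 y sustituyendo t = 3, encontramos s = 0.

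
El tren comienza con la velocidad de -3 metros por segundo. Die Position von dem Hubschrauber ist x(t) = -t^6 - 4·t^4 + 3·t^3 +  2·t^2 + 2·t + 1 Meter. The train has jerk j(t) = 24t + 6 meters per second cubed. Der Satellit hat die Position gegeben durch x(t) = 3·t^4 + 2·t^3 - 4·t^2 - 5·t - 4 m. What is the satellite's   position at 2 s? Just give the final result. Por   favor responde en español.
En t = 2, x = 34.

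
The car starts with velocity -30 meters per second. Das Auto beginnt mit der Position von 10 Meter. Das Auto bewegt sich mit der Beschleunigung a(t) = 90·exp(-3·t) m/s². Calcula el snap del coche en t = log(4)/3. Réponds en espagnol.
Para resolver esto, necesitamos tomar 2 derivadas de nuestra ecuación de la aceleración a(t) = 90·exp(-3·t). Tomando d/dt de a(t), encontramos j(t) = -270·exp(-3·t). La derivada de la sacudida da el snap: s(t) = 810·exp(-3·t). Tenemos el snap s(t) = 810·exp(-3·t). Sustituyendo t = log(4)/3: s(log(4)/3) = 405/2.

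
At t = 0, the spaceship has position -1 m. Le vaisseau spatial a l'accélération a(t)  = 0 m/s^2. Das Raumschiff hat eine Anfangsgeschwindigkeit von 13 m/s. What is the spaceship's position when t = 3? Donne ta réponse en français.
Pour résoudre ceci, nous devons prendre 2 intégrales de notre équation de l'accélération a(t) = 0. La primitive de l'accélération est la vitesse. En utilisant v(0) = 13, nous obtenons v(t) = 13. En intégrant la vitesse et en utilisant la condition initiale x(0) = -1, nous obtenons x(t) = 13·t - 1. De l'équation de la position x(t) = 13·t - 1, nous substituons t = 3 pour obtenir x = 38.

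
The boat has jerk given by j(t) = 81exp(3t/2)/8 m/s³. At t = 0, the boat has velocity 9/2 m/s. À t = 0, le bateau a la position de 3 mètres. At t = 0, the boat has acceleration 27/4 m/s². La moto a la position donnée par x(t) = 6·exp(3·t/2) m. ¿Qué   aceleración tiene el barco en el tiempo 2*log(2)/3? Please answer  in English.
Starting from jerk j(t) = 81·exp(3·t/2)/8, we take 1 integral. Finding the antiderivative of j(t) and using a(0) = 27/4: a(t) = 27·exp(3·t/2)/4. From the given acceleration equation a(t) = 27·exp(3·t/2)/4, we substitute t = 2*log(2)/3 to get a = 27/2.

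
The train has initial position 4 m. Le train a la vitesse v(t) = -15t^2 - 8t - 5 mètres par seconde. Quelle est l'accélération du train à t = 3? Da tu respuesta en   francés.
Pour résoudre ceci, nous devons prendre 1 dérivée de notre équation de la vitesse v(t) = -15·t^2 - 8·t - 5. La dérivée de la vitesse donne l'accélération: a(t) = -30·t - 8. En utilisant a(t) = -30·t - 8 et en substituant t = 3, nous trouvons a = -98.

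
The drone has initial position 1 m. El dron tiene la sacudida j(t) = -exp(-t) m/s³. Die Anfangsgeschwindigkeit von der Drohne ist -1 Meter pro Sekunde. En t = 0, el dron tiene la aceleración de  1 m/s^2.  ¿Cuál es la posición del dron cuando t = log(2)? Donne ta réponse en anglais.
We must find the antiderivative of our jerk equation j(t) = -exp(-t) 3 times. The integral of jerk, with a(0) = 1, gives acceleration: a(t) = exp(-t). The integral of acceleration, with v(0) = -1, gives velocity: v(t) = -exp(-t). Taking ∫v(t)dt and applying x(0) = 1, we find x(t) = exp(-t). We have position x(t) = exp(-t). Substituting t = log(2): x(log(2)) = 1/2.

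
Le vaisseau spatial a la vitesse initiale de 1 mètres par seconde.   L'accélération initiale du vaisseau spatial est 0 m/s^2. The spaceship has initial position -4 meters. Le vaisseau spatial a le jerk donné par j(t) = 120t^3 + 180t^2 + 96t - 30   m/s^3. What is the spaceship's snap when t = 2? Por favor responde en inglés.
We must differentiate our jerk equation j(t) = 120·t^3 + 180·t^2 + 96·t - 30 1 time. Taking d/dt of j(t), we find s(t) = 360·t^2 + 360·t + 96. We have snap s(t) = 360·t^2 + 360·t + 96. Substituting t = 2: s(2) = 2256.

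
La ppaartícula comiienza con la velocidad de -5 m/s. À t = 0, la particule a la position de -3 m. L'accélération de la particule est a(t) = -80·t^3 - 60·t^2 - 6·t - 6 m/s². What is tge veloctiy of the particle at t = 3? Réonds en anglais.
We need to integrate our acceleration equation a(t) = -80·t^3 - 60·t^2 - 6·t - 6 1 time. Integrating acceleration and using the initial condition v(0) = -5, we get v(t) = -20·t^4 - 20·t^3 - 3·t^2 - 6·t - 5. From the given velocity equation v(t) = -20·t^4 - 20·t^3 - 3·t^2 - 6·t - 5, we substitute t = 3 to get v = -2210.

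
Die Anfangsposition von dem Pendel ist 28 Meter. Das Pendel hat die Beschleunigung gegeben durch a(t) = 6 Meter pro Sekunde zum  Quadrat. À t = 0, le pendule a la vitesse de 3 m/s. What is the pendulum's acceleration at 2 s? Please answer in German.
Wir haben die Beschleunigung a(t) = 6. Durch Einsetzen von t = 2: a(2) = 6.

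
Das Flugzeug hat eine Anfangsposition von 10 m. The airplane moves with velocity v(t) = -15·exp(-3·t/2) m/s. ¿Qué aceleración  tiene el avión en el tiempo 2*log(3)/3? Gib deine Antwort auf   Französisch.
Nous devons dériver notre équation de la vitesse v(t) = -15·exp(-3·t/2) 1 fois. En prenant d/dt de v(t), nous trouvons a(t) = 45·exp(-3·t/2)/2. Nous avons l'accélération a(t) = 45·exp(-3·t/2)/2. En substituant t = 2*log(3)/3: a(2*log(3)/3) = 15/2.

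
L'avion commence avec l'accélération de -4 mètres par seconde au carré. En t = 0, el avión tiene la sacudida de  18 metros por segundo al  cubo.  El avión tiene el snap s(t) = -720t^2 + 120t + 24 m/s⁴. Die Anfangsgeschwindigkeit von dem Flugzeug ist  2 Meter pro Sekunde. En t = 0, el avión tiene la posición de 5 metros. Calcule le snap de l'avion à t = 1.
En utilisant s(t) = -720·t^2 + 120·t + 24 et en substituant t = 1, nous trouvons s = -576.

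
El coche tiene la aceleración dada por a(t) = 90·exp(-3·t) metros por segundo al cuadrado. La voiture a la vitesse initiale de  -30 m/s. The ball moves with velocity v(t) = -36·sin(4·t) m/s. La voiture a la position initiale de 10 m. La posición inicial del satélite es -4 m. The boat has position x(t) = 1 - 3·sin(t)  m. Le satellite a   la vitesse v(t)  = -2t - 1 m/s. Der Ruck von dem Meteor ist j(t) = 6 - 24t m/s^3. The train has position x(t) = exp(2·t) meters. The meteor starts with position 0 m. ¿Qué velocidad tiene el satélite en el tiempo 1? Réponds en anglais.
From the given velocity equation v(t) = -2·t - 1, we substitute t = 1 to get v = -3.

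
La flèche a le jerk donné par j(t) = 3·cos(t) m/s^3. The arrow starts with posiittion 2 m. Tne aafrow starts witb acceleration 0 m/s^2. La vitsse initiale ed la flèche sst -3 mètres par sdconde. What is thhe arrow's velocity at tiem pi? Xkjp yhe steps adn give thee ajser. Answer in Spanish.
La respuesta es 3.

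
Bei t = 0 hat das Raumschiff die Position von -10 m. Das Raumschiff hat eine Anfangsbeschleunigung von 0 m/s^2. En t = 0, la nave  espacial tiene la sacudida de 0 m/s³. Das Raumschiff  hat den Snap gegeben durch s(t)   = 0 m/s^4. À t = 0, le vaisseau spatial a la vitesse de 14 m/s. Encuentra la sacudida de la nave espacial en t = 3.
Necesitamos integrar nuestra ecuación del snap s(t) = 0 1 vez. La antiderivada del snap es la sacudida. Usando j(0) = 0, obtenemos j(t) = 0. De la ecuación de la sacudida j(t) = 0, sustituimos t = 3 para obtener j = 0.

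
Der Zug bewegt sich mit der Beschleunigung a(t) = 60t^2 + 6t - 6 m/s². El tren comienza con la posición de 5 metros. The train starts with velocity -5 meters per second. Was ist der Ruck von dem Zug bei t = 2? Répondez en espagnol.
Para resolver esto, necesitamos tomar 1 derivada de nuestra ecuación de la aceleración a(t) = 60·t^2 + 6·t - 6. Tomando d/dt de a(t), encontramos j(t) = 120·t + 6. De la ecuación de la sacudida j(t) = 120·t + 6, sustituimos t = 2 para obtener j = 246.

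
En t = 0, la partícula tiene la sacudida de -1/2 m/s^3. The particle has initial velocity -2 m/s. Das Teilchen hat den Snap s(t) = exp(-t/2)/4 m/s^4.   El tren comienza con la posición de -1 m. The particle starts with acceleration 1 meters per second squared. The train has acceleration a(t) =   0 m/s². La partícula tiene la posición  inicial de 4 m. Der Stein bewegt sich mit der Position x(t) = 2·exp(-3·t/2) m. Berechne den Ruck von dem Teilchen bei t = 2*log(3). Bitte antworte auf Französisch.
Nous devons trouver la primitive de notre équation du snap s(t) = exp(-t/2)/4 1 fois. L'intégrale du snap est le jerk. En utilisant j(0) = -1/2, nous obtenons j(t) = -exp(-t/2)/2. En utilisant j(t) = -exp(-t/2)/2 et en substituant t = 2*log(3), nous trouvons j = -1/6.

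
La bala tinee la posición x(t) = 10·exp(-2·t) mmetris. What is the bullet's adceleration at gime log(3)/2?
We must differentiate our position equation x(t) = 10·exp(-2·t) 2 times. Taking d/dt of x(t), we find v(t) = -20·exp(-2·t). The derivative of velocity gives acceleration: a(t) = 40·exp(-2·t). Using a(t) = 40·exp(-2·t) and substituting t = log(3)/2, we find a = 40/3.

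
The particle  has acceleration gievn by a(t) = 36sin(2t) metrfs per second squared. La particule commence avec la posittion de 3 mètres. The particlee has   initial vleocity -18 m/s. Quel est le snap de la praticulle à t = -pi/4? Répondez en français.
Nous devons dériver notre équation de l'accélération a(t) = 36·sin(2·t) 2 fois. En dérivant l'accélération, nous obtenons le jerk: j(t) = 72·cos(2·t). La dérivée du jerk donne le snap: s(t) = -144·sin(2·t). De l'équation du snap s(t) = -144·sin(2·t), nous substituons t = -pi/4 pour obtenir s = 144.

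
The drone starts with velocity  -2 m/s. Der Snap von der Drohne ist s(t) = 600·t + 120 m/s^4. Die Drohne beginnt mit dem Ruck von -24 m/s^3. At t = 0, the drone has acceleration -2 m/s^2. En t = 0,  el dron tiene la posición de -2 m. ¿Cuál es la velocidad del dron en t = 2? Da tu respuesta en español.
Partiendo del snap s(t) = 600·t + 120, tomamos 3 antiderivadas. Tomando ∫s(t)dt y aplicando j(0) = -24, encontramos j(t) = 300·t^2 + 120·t - 24. Tomando ∫j(t)dt y aplicando a(0) = -2, encontramos a(t) = 100·t^3 + 60·t^2 - 24·t - 2. Integrando la aceleración y usando la condición inicial v(0) = -2, obtenemos v(t) = 25·t^4 + 20·t^3 - 12·t^2 - 2·t - 2. Tenemos la velocidad v(t) = 25·t^4 + 20·t^3 - 12·t^2 - 2·t - 2. Sustituyendo t = 2: v(2) = 506.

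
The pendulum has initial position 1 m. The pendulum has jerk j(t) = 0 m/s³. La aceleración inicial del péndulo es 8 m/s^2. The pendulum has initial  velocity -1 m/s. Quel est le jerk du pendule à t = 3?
De l'équation du jerk j(t) = 0, nous substituons t = 3 pour obtenir j = 0.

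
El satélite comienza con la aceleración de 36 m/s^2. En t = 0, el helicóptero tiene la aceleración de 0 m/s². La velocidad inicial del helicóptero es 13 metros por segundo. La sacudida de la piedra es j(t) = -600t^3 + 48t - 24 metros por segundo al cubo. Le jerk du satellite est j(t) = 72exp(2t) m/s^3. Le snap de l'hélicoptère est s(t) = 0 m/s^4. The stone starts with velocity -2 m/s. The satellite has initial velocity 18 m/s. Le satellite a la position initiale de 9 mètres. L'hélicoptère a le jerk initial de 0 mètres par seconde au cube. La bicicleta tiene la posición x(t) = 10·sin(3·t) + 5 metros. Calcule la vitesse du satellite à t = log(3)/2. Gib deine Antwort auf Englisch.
We need to integrate our jerk equation j(t) = 72·exp(2·t) 2 times. Taking ∫j(t)dt and applying a(0) = 36, we find a(t) = 36·exp(2·t). Taking ∫a(t)dt and applying v(0) = 18, we find v(t) = 18·exp(2·t). Using v(t) = 18·exp(2·t) and substituting t = log(3)/2, we find v = 54.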